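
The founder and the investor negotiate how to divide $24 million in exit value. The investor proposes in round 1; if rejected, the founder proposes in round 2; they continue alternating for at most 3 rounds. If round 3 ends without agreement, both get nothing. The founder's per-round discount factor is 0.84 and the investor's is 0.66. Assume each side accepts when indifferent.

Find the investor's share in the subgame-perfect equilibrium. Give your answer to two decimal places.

17.15

Work backward from the last round.
Round 3 (the investor proposes): the founder will accept anything ≥ 0, so the investor offers 0 and keeps 24.
Round 2 (the founder proposes): the investor can get 24 next round, worth 0.66 × 24 = 15.84 now; the founder offers that and keeps 8.16.
Round 1 (the investor proposes): the founder can get 8.16 next round, worth 0.84 × 8.16 = 6.8544 now; the investor offers that and keeps 17.1456.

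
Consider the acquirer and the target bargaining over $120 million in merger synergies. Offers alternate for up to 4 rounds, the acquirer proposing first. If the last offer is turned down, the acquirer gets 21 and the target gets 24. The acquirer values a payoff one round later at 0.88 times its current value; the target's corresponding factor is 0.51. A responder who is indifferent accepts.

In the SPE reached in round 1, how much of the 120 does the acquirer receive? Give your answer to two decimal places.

Round 4 (the target proposes): the acquirer gets 21 if talks fail, so the target offers 21 and keeps 99.
Round 3 (the acquirer proposes): the target can get 99 next round, worth 0.51 × 99 = 50.49 now. The acquirer offers 50.49 and keeps 120 − 50.49 = 69.51.
Round 2 (the target proposes): the acquirer can get 69.51 next round, worth 0.88 × 69.51 = 61.1688 now, so the target offers 61.1688, keeping 58.8312.
Round 1 (the acquirer proposes): the target can get 58.8312 next round, worth 0.51 × 58.8312 = 30.003912 now; the acquirer offers that and keeps 89.996088.

90.00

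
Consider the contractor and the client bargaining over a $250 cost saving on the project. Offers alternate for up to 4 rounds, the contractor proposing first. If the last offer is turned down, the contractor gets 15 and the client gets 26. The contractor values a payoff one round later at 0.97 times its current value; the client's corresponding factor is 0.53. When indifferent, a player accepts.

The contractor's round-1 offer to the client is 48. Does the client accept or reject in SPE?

Round 4 (the client proposes): the contractor gets 15 if talks fail, so the client offers 15 and keeps 235.
Round 3 (the contractor proposes): the client can get 235 next round, worth 0.53 × 235 = 124.55 now; the contractor offers that and keeps 125.45.
Round 2 (the client proposes): the contractor can get 125.45 next round, worth 0.97 × 125.45 = 121.6865 now. The client offers 121.6865 and keeps 250 − 121.6865 = 128.3135.
So by rejecting in round 1, the client gets 128.3135 next round, worth 0.53 × 128.3135 = 68.006155 now.
Offer 48 < 68.006155, so the client rejects.

Reject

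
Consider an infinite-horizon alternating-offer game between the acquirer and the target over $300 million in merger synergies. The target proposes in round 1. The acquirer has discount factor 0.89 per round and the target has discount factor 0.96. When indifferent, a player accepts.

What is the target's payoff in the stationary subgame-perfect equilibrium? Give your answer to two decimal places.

226.65

Let x be the target's share when the target proposes and y be the acquirer's share when the acquirer proposes.
The acquirer accepts iff offered ≥ 0.89·y, so x = 300 − 0.89y. Symmetrically y = 300 − 0.96x.
Substituting: x = 300 − 0.89(300 − 0.96x), giving x(1 − 0.96·0.89) = 300(1 − 0.89).
So x = 300 × 0.11 / 0.1456 ≈ 226.6484, and the acquirer receives 300 − x ≈ 73.3516.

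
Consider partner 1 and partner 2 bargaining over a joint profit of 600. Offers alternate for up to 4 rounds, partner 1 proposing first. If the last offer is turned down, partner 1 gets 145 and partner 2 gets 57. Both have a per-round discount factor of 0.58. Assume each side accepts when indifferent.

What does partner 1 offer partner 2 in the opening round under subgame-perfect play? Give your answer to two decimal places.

234.94

Work backward from the last round.
Round 4 (partner 2 proposes): partner 1 gets 145 if talks fail, so partner 2 offers 145 and keeps 455.
Round 3 (partner 1 proposes): partner 2 can get 455 next round, worth 0.58 × 455 = 263.9 now, so partner 1 offers 263.9, keeping 336.1.
Round 2 (partner 2 proposes): partner 1 can get 336.1 next round, worth 0.58 × 336.1 = 194.938 now; partner 2 offers that and keeps 405.062.
Round 1 (partner 1 proposes): partner 2 can get 405.062 next round, worth 0.58 × 405.062 = 234.93596 now; partner 1 offers that and keeps 365.06404.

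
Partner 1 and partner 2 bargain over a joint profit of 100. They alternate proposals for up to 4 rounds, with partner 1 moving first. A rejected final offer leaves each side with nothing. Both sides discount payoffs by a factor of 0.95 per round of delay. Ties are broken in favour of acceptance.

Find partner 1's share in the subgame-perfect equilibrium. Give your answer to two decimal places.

9.51

Round 4 (partner 2 proposes): partner 1 will accept anything ≥ 0, so partner 2 offers 0 and keeps 100.
Round 3 (partner 1 proposes): partner 2 can get 100 next round, worth 0.95 × 100 = 95 now, so partner 1 offers 95, keeping 5.
Round 2 (partner 2 proposes): partner 1 can get 5 next round, worth 0.95 × 5 = 4.75 now. Partner 2 offers 4.75 and keeps 100 − 4.75 = 95.25.
Round 1 (partner 1 proposes): partner 2 can get 95.25 next round, worth 0.95 × 95.25 = 90.4875 now, so partner 1 offers 90.4875, keeping 9.5125.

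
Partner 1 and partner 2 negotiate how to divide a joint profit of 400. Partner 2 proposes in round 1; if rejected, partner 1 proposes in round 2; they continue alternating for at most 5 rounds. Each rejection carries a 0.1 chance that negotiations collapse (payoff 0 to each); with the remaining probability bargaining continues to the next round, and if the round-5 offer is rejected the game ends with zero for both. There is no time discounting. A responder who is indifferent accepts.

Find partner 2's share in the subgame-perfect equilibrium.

By backward induction:
Round 5 (partner 2 proposes): rejection yields 0 for partner 1; partner 2 offers 0 and keeps 400.
Round 4 (partner 1 proposes): rejecting gives partner 2 an expected 0.9 × 400 = 360. Partner 1 offers 360 and keeps 400 − 360 = 40.
Round 3 (partner 2 proposes): rejecting gives partner 1 an expected 0.9 × 40 = 36; partner 2 offers that and keeps 364.
Round 2 (partner 1 proposes): rejecting gives partner 2 an expected 0.9 × 364 = 327.6; partner 1 offers that and keeps 72.4.
Round 1 (partner 2 proposes): rejecting gives partner 1 an expected 0.9 × 72.4 = 65.16; partner 2 offers that and keeps 334.84.

334.84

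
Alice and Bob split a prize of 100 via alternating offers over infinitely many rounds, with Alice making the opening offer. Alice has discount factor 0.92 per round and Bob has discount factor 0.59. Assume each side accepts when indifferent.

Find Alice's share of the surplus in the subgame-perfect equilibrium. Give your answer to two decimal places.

In a stationary SPE each proposer offers the other exactly their discounted continuation value.
If Alice keeps x when proposing and Bob keeps y when proposing, then x = 100 − 0.59y and y = 100 − 0.92x.
Solving: x = 100(1 − 0.59) / (1 − 0.92·0.59) = 41 / 0.4572 ≈ 89.6763.
Bob gets 100 − 89.6763 ≈ 10.3237.

89.68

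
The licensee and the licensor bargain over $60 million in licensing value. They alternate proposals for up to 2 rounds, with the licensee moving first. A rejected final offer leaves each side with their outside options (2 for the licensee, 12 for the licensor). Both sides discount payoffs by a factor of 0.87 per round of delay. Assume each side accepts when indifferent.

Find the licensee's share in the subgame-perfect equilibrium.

Round 2 (the licensor proposes): the licensee gets 2 if talks fail, so the licensor offers 2 and keeps 58.
Round 1 (the licensee proposes): the licensor can get 58 next round, worth 0.87 × 58 = 50.46 now, so the licensee offers 50.46, keeping 9.54.

9.54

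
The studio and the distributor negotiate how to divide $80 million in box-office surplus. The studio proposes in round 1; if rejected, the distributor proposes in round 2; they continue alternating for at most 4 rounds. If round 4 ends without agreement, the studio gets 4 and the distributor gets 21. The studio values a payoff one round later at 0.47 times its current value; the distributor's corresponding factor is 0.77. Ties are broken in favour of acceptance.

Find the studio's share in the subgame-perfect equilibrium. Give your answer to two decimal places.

26.17

Solve by backward induction from round 4.
Round 4 (the distributor proposes): the studio gets 4 if talks fail, so the distributor offers 4 and keeps 76.
Round 3 (the studio proposes): the distributor can get 76 next round, worth 0.77 × 76 = 58.52 now; the studio offers that and keeps 21.48.
Round 2 (the distributor proposes): the studio can get 21.48 next round, worth 0.47 × 21.48 = 10.0956 now; the distributor offers that and keeps 69.9044.
Round 1 (the studio proposes): the distributor can get 69.9044 next round, worth 0.77 × 69.9044 = 53.826388 now; the studio offers that and keeps 26.173612.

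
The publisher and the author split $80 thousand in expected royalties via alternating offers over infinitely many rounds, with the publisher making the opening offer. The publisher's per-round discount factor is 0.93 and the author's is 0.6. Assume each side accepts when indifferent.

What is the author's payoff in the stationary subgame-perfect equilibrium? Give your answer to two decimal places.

In a stationary SPE each proposer offers the other exactly their discounted continuation value.
If the publisher keeps x when proposing and the author keeps y when proposing, then x = 80 − 0.6y and y = 80 − 0.93x.
Solving: x = 80(1 − 0.6) / (1 − 0.93·0.6) = 32 / 0.442 ≈ 72.3982.
The author gets 80 − 72.3982 ≈ 7.6018.

7.60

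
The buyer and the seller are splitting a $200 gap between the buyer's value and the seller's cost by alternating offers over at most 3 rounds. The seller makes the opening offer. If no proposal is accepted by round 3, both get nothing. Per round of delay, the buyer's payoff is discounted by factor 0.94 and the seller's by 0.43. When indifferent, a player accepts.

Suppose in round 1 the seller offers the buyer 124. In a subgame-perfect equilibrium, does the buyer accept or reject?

Accept

Round 3 (the seller proposes): rejection yields 0 for the buyer; the seller offers 0 and keeps 200.
Round 2 (the buyer proposes): the seller can get 200 next round, worth 0.43 × 200 = 86 now, so the buyer offers 86, keeping 114.
So by rejecting in round 1, the buyer gets 114 next round, worth 0.94 × 114 = 107.16 now.
Offer 124 ≥ 107.16, so the buyer accepts.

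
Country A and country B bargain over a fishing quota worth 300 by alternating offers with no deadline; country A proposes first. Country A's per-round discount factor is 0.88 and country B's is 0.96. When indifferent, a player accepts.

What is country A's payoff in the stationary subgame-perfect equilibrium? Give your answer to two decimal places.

77.32

In a stationary SPE each proposer offers the other exactly their discounted continuation value.
If country A keeps x when proposing and country B keeps y when proposing, then x = 300 − 0.96y and y = 300 − 0.88x.
Solving: x = 300(1 − 0.96) / (1 − 0.88·0.96) = 12 / 0.1552 ≈ 77.3196.
Country B gets 300 − 77.3196 ≈ 222.6804.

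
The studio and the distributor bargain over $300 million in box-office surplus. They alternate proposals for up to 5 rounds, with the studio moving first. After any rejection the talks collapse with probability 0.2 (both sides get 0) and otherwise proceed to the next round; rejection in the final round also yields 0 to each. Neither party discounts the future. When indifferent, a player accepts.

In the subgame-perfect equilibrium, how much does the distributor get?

78.72

Round 5 (the studio proposes): rejection yields 0 for the distributor; the studio offers 0 and keeps 300.
Round 4 (the distributor proposes): rejecting gives the studio an expected 0.8 × 300 = 240; the distributor offers that and keeps 60.
Round 3 (the studio proposes): rejecting gives the distributor an expected 0.8 × 60 = 48, so the studio offers 48, keeping 252.
Round 2 (the distributor proposes): rejecting gives the studio an expected 0.8 × 252 = 201.6; the distributor offers that and keeps 98.4.
Round 1 (the studio proposes): rejecting gives the distributor an expected 0.8 × 98.4 = 78.72; the studio offers that and keeps 221.28.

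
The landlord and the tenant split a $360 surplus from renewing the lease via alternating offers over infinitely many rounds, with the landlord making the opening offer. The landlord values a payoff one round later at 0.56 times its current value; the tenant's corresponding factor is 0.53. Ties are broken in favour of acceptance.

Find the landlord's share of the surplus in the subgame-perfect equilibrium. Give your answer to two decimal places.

When the landlord proposes, the tenant accepts any offer worth at least 0.53 times what the tenant would get by proposing next round; and vice versa.
This gives x = 360 − 0.53y and y = 360 − 0.56x, where x and y are each side's share when it proposes.
Hence (1 − 0.53·0.56)x = 360(1 − 0.53), i.e. 0.7032·x = 169.2.
x ≈ 240.6143; the tenant's share is 360 − x ≈ 119.3857.

240.61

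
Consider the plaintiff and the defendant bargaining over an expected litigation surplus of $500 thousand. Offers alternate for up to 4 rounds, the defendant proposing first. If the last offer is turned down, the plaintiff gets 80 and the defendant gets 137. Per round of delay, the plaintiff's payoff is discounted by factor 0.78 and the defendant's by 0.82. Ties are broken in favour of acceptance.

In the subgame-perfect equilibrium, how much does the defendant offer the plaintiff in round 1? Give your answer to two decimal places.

By backward induction:
Round 4 (the plaintiff proposes): the defendant gets 137 if talks fail, so the plaintiff offers 137 and keeps 363.
Round 3 (the defendant proposes): the plaintiff can get 363 next round, worth 0.78 × 363 = 283.14 now, so the defendant offers 283.14, keeping 216.86.
Round 2 (the plaintiff proposes): the defendant can get 216.86 next round, worth 0.82 × 216.86 = 177.8252 now; the plaintiff offers that and keeps 322.1748.
Round 1 (the defendant proposes): the plaintiff can get 322.1748 next round, worth 0.78 × 322.1748 = 251.296344 now. The defendant offers 251.296344 and keeps 500 − 251.296344 = 248.703656.

251.30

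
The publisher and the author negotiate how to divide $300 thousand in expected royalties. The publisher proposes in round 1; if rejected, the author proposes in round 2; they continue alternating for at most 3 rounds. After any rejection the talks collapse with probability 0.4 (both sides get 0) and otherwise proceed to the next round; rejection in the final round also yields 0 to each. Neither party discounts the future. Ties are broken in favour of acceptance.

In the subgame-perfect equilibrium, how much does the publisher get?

Round 3 (the publisher proposes): rejection yields 0 for the author; the publisher offers 0 and keeps 300.
Round 2 (the author proposes): rejecting gives the publisher an expected 0.6 × 300 = 180. The author offers 180 and keeps 300 − 180 = 120.
Round 1 (the publisher proposes): rejecting gives the author an expected 0.6 × 120 = 72. The publisher offers 72 and keeps 300 − 72 = 228.

228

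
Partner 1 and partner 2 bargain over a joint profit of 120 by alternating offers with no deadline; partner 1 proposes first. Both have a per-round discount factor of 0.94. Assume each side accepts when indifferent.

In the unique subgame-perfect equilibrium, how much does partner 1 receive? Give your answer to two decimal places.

61.86

In a stationary SPE each proposer offers the other exactly their discounted continuation value.
If partner 1 keeps x when proposing and partner 2 keeps y when proposing, then x = 120 − 0.94y and y = 120 − 0.94x.
Solving: x = 120(1 − 0.94) / (1 − 0.94·0.94) = 7.2 / 0.1164 ≈ 61.8557.
Partner 2 gets 120 − 61.8557 ≈ 58.1443.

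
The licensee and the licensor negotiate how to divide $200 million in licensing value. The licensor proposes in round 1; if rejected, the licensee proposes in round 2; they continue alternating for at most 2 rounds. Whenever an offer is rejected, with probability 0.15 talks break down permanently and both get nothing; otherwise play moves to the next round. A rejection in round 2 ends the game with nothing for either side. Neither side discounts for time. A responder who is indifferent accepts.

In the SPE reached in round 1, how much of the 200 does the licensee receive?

170

Round 2 (the licensee proposes): rejection yields 0 for the licensor; the licensee offers 0 and keeps 200.
Round 1 (the licensor proposes): rejecting gives the licensee an expected 0.85 × 200 = 170. The licensor offers 170 and keeps 200 − 170 = 30.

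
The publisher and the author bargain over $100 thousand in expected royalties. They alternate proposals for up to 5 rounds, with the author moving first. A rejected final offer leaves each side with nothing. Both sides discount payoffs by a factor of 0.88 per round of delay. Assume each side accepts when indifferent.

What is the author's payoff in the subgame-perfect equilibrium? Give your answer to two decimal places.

Round 5 (the author proposes): the publisher will accept anything ≥ 0, so the author offers 0 and keeps 100.
Round 4 (the publisher proposes): the author can get 100 next round, worth 0.88 × 100 = 88 now; the publisher offers that and keeps 12.
Round 3 (the author proposes): the publisher can get 12 next round, worth 0.88 × 12 = 10.56 now, so the author offers 10.56, keeping 89.44.
Round 2 (the publisher proposes): the author can get 89.44 next round, worth 0.88 × 89.44 = 78.7072 now. The publisher offers 78.7072 and keeps 100 − 78.7072 = 21.2928.
Round 1 (the author proposes): the publisher can get 21.2928 next round, worth 0.88 × 21.2928 = 18.737664 now, so the author offers 18.737664, keeping 81.262336.

81.26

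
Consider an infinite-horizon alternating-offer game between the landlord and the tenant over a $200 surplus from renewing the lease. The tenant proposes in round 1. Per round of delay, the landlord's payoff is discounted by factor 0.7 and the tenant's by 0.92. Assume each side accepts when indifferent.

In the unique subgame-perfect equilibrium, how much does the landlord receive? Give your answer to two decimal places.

31.46

Let x be the tenant's share when the tenant proposes and y be the landlord's share when the landlord proposes.
The landlord accepts iff offered ≥ 0.7·y, so x = 200 − 0.7y. Symmetrically y = 200 − 0.92x.
Substituting: x = 200 − 0.7(200 − 0.92x), giving x(1 − 0.92·0.7) = 200(1 − 0.7).
So x = 200 × 0.3 / 0.356 ≈ 168.5393, and the landlord receives 200 − x ≈ 31.4607.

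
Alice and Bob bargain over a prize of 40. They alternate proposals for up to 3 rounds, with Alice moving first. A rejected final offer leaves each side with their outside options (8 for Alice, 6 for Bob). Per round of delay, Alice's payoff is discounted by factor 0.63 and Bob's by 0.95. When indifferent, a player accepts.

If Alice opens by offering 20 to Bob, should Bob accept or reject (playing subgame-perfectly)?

Round 3 (Alice proposes): Bob gets 6 if talks fail, so Alice offers 6 and keeps 34.
Round 2 (Bob proposes): Alice can get 34 next round, worth 0.63 × 34 = 21.42 now, so Bob offers 21.42, keeping 18.58.
So by rejecting in round 1, Bob gets 18.58 next round, worth 0.95 × 18.58 = 17.651 now.
Offer 20 ≥ 17.651, so Bob accepts.

Accept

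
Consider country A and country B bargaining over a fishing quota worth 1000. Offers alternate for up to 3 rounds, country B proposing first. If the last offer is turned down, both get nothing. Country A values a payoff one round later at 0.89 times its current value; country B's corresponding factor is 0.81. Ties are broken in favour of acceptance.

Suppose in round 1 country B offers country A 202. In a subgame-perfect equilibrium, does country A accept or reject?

Round 3 (country B proposes): country A will accept anything ≥ 0, so country B offers 0 and keeps 1000.
Round 2 (country A proposes): country B can get 1000 next round, worth 0.81 × 1000 = 810 now, so country A offers 810, keeping 190.
So by rejecting in round 1, country A gets 190 next round, worth 0.89 × 190 = 169.1 now.
Offer 202 ≥ 169.1, so country A accepts.

Accept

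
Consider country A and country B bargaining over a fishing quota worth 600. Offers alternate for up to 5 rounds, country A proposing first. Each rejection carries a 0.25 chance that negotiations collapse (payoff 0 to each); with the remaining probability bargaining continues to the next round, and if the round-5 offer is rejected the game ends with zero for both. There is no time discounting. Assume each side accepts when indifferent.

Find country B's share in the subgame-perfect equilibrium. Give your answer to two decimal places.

175.78

By backward induction:
Round 5 (country A proposes): country B will accept anything ≥ 0, so country A offers 0 and keeps 600.
Round 4 (country B proposes): rejecting gives country A an expected 0.75 × 600 = 450. Country B offers 450 and keeps 600 − 450 = 150.
Round 3 (country A proposes): rejecting gives country B an expected 0.75 × 150 = 112.5; country A offers that and keeps 487.5.
Round 2 (country B proposes): rejecting gives country A an expected 0.75 × 487.5 = 365.625, so country B offers 365.625, keeping 234.375.
Round 1 (country A proposes): rejecting gives country B an expected 0.75 × 234.375 = 175.78125; country A offers that and keeps 424.21875.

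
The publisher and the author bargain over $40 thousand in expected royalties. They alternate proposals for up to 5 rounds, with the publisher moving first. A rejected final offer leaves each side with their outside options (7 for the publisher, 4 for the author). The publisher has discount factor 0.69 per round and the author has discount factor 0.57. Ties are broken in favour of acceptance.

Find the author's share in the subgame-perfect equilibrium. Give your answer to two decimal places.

Round 5 (the publisher proposes): the author gets 4 if talks fail, so the publisher offers 4 and keeps 36.
Round 4 (the author proposes): the publisher can get 36 next round, worth 0.69 × 36 = 24.84 now. The author offers 24.84 and keeps 40 − 24.84 = 15.16.
Round 3 (the publisher proposes): the author can get 15.16 next round, worth 0.57 × 15.16 = 8.6412 now, so the publisher offers 8.6412, keeping 31.3588.
Round 2 (the author proposes): the publisher can get 31.3588 next round, worth 0.69 × 31.3588 = 21.637572 now; the author offers that and keeps 18.362428.
Round 1 (the publisher proposes): the author can get 18.362428 next round, worth 0.57 × 18.362428 = 10.46658396 now; the publisher offers that and keeps 29.53341604.

10.47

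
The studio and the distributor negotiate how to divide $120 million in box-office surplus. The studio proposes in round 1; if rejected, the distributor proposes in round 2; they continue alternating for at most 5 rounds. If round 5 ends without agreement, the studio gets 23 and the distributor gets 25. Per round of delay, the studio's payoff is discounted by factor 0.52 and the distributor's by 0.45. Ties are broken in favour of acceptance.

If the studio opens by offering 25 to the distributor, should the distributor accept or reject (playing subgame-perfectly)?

Round 5 (the studio proposes): the distributor gets 25 if talks fail, so the studio offers 25 and keeps 95.
Round 4 (the distributor proposes): the studio can get 95 next round, worth 0.52 × 95 = 49.4 now, so the distributor offers 49.4, keeping 70.6.
Round 3 (the studio proposes): the distributor can get 70.6 next round, worth 0.45 × 70.6 = 31.77 now, so the studio offers 31.77, keeping 88.23.
Round 2 (the distributor proposes): the studio can get 88.23 next round, worth 0.52 × 88.23 = 45.8796 now; the distributor offers that and keeps 74.1204.
So by rejecting in round 1, the distributor gets 74.1204 next round, worth 0.45 × 74.1204 = 33.35418 now.
Offer 25 < 33.35418, so the distributor rejects.

Reject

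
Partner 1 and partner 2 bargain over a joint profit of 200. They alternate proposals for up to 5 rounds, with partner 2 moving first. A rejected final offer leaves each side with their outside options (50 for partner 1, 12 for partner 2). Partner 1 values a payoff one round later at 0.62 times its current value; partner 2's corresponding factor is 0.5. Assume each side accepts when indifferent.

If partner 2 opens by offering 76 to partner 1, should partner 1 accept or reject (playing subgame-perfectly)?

Reject

Round 5 (partner 2 proposes): partner 1 gets 50 if talks fail, so partner 2 offers 50 and keeps 150.
Round 4 (partner 1 proposes): partner 2 can get 150 next round, worth 0.5 × 150 = 75 now. Partner 1 offers 75 and keeps 200 − 75 = 125.
Round 3 (partner 2 proposes): partner 1 can get 125 next round, worth 0.62 × 125 = 77.5 now, so partner 2 offers 77.5, keeping 122.5.
Round 2 (partner 1 proposes): partner 2 can get 122.5 next round, worth 0.5 × 122.5 = 61.25 now; partner 1 offers that and keeps 138.75.
So by rejecting in round 1, partner 1 gets 138.75 next round, worth 0.62 × 138.75 = 86.025 now.
Offer 76 < 86.025, so partner 1 rejects.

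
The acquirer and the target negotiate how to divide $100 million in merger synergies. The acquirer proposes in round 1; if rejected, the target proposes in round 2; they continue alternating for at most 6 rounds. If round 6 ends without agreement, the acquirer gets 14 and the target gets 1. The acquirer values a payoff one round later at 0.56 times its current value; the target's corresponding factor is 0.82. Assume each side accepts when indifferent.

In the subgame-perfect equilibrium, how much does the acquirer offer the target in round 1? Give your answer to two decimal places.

Round 6 (the target proposes): the acquirer gets 14 if talks fail, so the target offers 14 and keeps 86.
Round 5 (the acquirer proposes): the target can get 86 next round, worth 0.82 × 86 = 70.52 now, so the acquirer offers 70.52, keeping 29.48.
Round 4 (the target proposes): the acquirer can get 29.48 next round, worth 0.56 × 29.48 = 16.5088 now; the target offers that and keeps 83.4912.
Round 3 (the acquirer proposes): the target can get 83.4912 next round, worth 0.82 × 83.4912 = 68.462784 now; the acquirer offers that and keeps 31.537216.
Round 2 (the target proposes): the acquirer can get 31.537216 next round, worth 0.56 × 31.537216 = 17.66084096 now, so the target offers 17.66084096, keeping 82.33915904.
Round 1 (the acquirer proposes): the target can get 82.33915904 next round, worth 0.82 × 82.33915904 = 67.5181104128 now; the acquirer offers that and keeps 32.4818895872.

67.52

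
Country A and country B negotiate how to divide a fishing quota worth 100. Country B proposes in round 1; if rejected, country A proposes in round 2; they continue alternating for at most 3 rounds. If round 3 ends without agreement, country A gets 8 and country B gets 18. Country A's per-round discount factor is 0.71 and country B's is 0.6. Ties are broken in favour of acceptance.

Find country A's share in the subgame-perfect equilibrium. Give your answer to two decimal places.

31.81

By backward induction:
Round 3 (country B proposes): country A gets 8 if talks fail, so country B offers 8 and keeps 92.
Round 2 (country A proposes): country B can get 92 next round, worth 0.6 × 92 = 55.2 now, so country A offers 55.2, keeping 44.8.
Round 1 (country B proposes): country A can get 44.8 next round, worth 0.71 × 44.8 = 31.808 now; country B offers that and keeps 68.192.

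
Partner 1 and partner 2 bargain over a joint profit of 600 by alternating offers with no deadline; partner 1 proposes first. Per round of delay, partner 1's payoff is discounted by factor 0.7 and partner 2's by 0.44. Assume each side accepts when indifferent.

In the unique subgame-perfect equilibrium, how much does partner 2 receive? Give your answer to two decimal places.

114.45

Let x be partner 1's share when partner 1 proposes and y be partner 2's share when partner 2 proposes.
Partner 2 accepts iff offered ≥ 0.44·y, so x = 600 − 0.44y. Symmetrically y = 600 − 0.7x.
Substituting: x = 600 − 0.44(600 − 0.7x), giving x(1 − 0.7·0.44) = 600(1 − 0.44).
So x = 600 × 0.56 / 0.692 ≈ 485.5491, and partner 2 receives 600 − x ≈ 114.4509.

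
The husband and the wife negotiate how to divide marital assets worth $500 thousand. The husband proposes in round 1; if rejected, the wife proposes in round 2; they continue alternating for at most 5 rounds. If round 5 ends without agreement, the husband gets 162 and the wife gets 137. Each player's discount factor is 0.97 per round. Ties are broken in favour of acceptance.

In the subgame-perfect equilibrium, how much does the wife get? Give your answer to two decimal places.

149.53

By backward induction:
Round 5 (the husband proposes): the wife gets 137 if talks fail, so the husband offers 137 and keeps 363.
Round 4 (the wife proposes): the husband can get 363 next round, worth 0.97 × 363 = 352.11 now, so the wife offers 352.11, keeping 147.89.
Round 3 (the husband proposes): the wife can get 147.89 next round, worth 0.97 × 147.89 = 143.4533 now, so the husband offers 143.4533, keeping 356.5467.
Round 2 (the wife proposes): the husband can get 356.5467 next round, worth 0.97 × 356.5467 = 345.850299 now; the wife offers that and keeps 154.149701.
Round 1 (the husband proposes): the wife can get 154.149701 next round, worth 0.97 × 154.149701 = 149.52520997 now. The husband offers 149.52520997 and keeps 500 − 149.52520997 = 350.47479003.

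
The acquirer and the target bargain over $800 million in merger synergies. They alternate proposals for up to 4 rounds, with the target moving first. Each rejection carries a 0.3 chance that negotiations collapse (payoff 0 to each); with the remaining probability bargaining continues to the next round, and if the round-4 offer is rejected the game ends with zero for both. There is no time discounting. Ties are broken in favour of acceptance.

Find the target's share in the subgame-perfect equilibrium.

357.6

Round 4 (the acquirer proposes): rejection yields 0 for the target; the acquirer offers 0 and keeps 800.
Round 3 (the target proposes): rejecting gives the acquirer an expected 0.7 × 800 = 560. The target offers 560 and keeps 800 − 560 = 240.
Round 2 (the acquirer proposes): rejecting gives the target an expected 0.7 × 240 = 168; the acquirer offers that and keeps 632.
Round 1 (the target proposes): rejecting gives the acquirer an expected 0.7 × 632 = 442.4; the target offers that and keeps 357.6.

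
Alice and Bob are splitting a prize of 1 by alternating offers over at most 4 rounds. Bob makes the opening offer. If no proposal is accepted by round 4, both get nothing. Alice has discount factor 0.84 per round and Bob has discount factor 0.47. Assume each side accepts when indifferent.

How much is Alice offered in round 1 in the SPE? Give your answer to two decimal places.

0.78

By backward induction:
Round 4 (Alice proposes): Bob will accept anything ≥ 0, so Alice offers 0 and keeps 1.
Round 3 (Bob proposes): Alice can get 1 next round, worth 0.84 × 1 = 0.84 now. Bob offers 0.84 and keeps 1 − 0.84 = 0.16.
Round 2 (Alice proposes): Bob can get 0.16 next round, worth 0.47 × 0.16 = 0.0752 now, so Alice offers 0.0752, keeping 0.9248.
Round 1 (Bob proposes): Alice can get 0.9248 next round, worth 0.84 × 0.9248 = 0.776832 now, so Bob offers 0.776832, keeping 0.223168.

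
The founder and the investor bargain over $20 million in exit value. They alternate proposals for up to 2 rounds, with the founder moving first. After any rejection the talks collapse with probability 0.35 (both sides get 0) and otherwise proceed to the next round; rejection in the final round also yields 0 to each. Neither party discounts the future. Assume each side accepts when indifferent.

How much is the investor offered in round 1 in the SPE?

By backward induction:
Round 2 (the investor proposes): rejection yields 0 for the founder; the investor offers 0 and keeps 20.
Round 1 (the founder proposes): rejecting gives the investor an expected 0.65 × 20 = 13; the founder offers that and keeps 7.

13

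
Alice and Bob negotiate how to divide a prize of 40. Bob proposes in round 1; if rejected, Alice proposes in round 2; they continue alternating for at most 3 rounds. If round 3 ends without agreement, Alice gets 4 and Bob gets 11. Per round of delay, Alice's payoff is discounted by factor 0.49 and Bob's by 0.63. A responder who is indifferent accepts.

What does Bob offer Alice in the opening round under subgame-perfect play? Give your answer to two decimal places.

Round 3 (Bob proposes): Alice gets 4 if talks fail, so Bob offers 4 and keeps 36.
Round 2 (Alice proposes): Bob can get 36 next round, worth 0.63 × 36 = 22.68 now, so Alice offers 22.68, keeping 17.32.
Round 1 (Bob proposes): Alice can get 17.32 next round, worth 0.49 × 17.32 = 8.4868 now; Bob offers that and keeps 31.5132.

8.49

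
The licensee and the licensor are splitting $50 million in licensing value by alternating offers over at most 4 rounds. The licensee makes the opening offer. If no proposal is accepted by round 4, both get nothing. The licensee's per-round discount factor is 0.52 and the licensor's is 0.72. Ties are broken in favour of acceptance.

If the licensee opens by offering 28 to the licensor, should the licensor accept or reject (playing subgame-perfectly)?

Round 4 (the licensor proposes): rejection yields 0 for the licensee; the licensor offers 0 and keeps 50.
Round 3 (the licensee proposes): the licensor can get 50 next round, worth 0.72 × 50 = 36 now; the licensee offers that and keeps 14.
Round 2 (the licensor proposes): the licensee can get 14 next round, worth 0.52 × 14 = 7.28 now; the licensor offers that and keeps 42.72.
So by rejecting in round 1, the licensor gets 42.72 next round, worth 0.72 × 42.72 = 30.7584 now.
Offer 28 < 30.7584, so the licensor rejects.

Reject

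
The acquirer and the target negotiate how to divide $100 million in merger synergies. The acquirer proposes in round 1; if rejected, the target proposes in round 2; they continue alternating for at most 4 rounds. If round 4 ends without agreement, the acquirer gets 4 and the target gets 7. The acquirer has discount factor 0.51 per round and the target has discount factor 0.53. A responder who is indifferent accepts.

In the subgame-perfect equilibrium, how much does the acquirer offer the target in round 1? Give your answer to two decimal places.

39.72

Work backward from the last round.
Round 4 (the target proposes): the acquirer gets 4 if talks fail, so the target offers 4 and keeps 96.
Round 3 (the acquirer proposes): the target can get 96 next round, worth 0.53 × 96 = 50.88 now, so the acquirer offers 50.88, keeping 49.12.
Round 2 (the target proposes): the acquirer can get 49.12 next round, worth 0.51 × 49.12 = 25.0512 now. The target offers 25.0512 and keeps 100 − 25.0512 = 74.9488.
Round 1 (the acquirer proposes): the target can get 74.9488 next round, worth 0.53 × 74.9488 = 39.722864 now, so the acquirer offers 39.722864, keeping 60.277136.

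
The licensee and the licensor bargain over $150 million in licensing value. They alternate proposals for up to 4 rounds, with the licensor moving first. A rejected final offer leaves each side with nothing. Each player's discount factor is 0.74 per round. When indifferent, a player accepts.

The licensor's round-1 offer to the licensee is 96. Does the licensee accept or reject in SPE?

Work out the licensee's continuation value if the offer is rejected.
Round 4 (the licensee proposes): rejection yields 0 for the licensor; the licensee offers 0 and keeps 150.
Round 3 (the licensor proposes): the licensee can get 150 next round, worth 0.74 × 150 = 111 now; the licensor offers that and keeps 39.
Round 2 (the licensee proposes): the licensor can get 39 next round, worth 0.74 × 39 = 28.86 now. The licensee offers 28.86 and keeps 150 − 28.86 = 121.14.
So by rejecting in round 1, the licensee gets 121.14 next round, worth 0.74 × 121.14 = 89.6436 now.
Offer 96 ≥ 89.6436, so the licensee accepts.

Accept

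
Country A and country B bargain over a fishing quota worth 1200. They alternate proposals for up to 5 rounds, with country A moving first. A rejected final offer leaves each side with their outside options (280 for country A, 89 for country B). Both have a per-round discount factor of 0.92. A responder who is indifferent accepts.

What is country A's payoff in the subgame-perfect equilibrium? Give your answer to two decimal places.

Round 5 (country A proposes): country B gets 89 if talks fail, so country A offers 89 and keeps 1111.
Round 4 (country B proposes): country A can get 1111 next round, worth 0.92 × 1111 = 1022.12 now. Country B offers 1022.12 and keeps 1200 − 1022.12 = 177.88.
Round 3 (country A proposes): country B can get 177.88 next round, worth 0.92 × 177.88 = 163.6496 now. Country A offers 163.6496 and keeps 1200 − 163.6496 = 1036.3504.
Round 2 (country B proposes): country A can get 1036.3504 next round, worth 0.92 × 1036.3504 = 953.442368 now. Country B offers 953.442368 and keeps 1200 − 953.442368 = 246.557632.
Round 1 (country A proposes): country B can get 246.557632 next round, worth 0.92 × 246.557632 = 226.83302144 now; country A offers that and keeps 973.16697856.

973.17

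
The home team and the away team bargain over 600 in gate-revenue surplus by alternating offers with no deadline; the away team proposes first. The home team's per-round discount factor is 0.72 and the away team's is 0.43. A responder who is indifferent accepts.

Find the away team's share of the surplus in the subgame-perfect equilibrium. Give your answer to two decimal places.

243.34

When the away team proposes, the home team accepts any offer worth at least 0.72 times what the home team would get by proposing next round; and vice versa.
This gives x = 600 − 0.72y and y = 600 − 0.43x, where x and y are each side's share when it proposes.
Hence (1 − 0.72·0.43)x = 600(1 − 0.72), i.e. 0.6904·x = 168.
x ≈ 243.3372; the home team's share is 600 − x ≈ 356.6628.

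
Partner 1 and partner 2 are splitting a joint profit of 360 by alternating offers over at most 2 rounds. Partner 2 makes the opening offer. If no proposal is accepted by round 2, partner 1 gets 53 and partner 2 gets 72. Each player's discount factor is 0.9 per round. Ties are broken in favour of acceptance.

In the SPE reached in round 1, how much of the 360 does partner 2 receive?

By backward induction:
Round 2 (partner 1 proposes): partner 2 gets 72 if talks fail, so partner 1 offers 72 and keeps 288.
Round 1 (partner 2 proposes): partner 1 can get 288 next round, worth 0.9 × 288 = 259.2 now. Partner 2 offers 259.2 and keeps 360 − 259.2 = 100.8.

100.8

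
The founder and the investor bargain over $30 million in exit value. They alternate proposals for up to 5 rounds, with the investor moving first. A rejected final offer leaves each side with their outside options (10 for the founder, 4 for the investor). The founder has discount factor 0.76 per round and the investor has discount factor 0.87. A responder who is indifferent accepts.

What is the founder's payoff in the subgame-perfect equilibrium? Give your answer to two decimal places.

9.30

Round 5 (the investor proposes): the founder gets 10 if talks fail, so the investor offers 10 and keeps 20.
Round 4 (the founder proposes): the investor can get 20 next round, worth 0.87 × 20 = 17.4 now. The founder offers 17.4 and keeps 30 − 17.4 = 12.6.
Round 3 (the investor proposes): the founder can get 12.6 next round, worth 0.76 × 12.6 = 9.576 now; the investor offers that and keeps 20.424.
Round 2 (the founder proposes): the investor can get 20.424 next round, worth 0.87 × 20.424 = 17.76888 now; the founder offers that and keeps 12.23112.
Round 1 (the investor proposes): the founder can get 12.23112 next round, worth 0.76 × 12.23112 = 9.2956512 now, so the investor offers 9.2956512, keeping 20.7043488.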